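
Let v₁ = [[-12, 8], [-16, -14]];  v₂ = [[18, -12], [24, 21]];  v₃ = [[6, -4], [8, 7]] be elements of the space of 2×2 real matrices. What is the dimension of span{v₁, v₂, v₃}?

dim = 1

Pass to coordinate vectors with respect to the basis {E₁₁, E₁₂, E₂₁, E₂₂}.
Put the 4×3 matrix [v₁|v₂|v₃] into echelon form.
Reduction leaves 1 leading entry, giving rank 1.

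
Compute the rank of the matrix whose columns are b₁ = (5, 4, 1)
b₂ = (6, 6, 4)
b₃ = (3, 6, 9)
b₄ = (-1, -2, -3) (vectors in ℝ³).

Form the matrix with b₁, b₂, b₃, b₄ as columns and reduce.
The echelon form has 2 nonzero rows, so the rank is 2.
(With 4 elements in a 3-dimensional space the rank is at most 3.)

rank 2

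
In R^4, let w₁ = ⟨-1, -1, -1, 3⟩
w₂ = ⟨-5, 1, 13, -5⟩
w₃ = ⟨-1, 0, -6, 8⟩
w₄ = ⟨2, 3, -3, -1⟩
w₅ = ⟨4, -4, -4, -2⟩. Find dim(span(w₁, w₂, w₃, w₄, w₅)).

Put the 4×5 matrix [w₁|w₂|w₃|w₄|w₅] into echelon form.
The echelon form has 3 nonzero rows, so the rank is 3.
(With 5 elements in a 4-dimensional space the rank is at most 4.)

dim = 3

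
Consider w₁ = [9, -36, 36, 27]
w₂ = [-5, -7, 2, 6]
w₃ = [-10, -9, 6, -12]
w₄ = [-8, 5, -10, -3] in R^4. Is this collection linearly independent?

Form the 4×4 matrix with these as columns; its determinant is 0.
A zero determinant means the columns are linearly dependent.

linearly dependent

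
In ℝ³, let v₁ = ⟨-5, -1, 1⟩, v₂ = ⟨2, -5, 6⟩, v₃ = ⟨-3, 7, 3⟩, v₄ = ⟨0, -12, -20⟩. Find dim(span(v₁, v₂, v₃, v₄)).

Row-reduce the 4×3 matrix with these as rows.
Exactly 3 pivots survive; hence the rank is 3.
(With 4 elements in a 3-dimensional space the rank is at most 3.)

3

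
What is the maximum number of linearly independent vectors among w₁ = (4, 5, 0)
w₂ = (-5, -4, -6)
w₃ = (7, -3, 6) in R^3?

3

Row-reduce the 3×3 matrix with these as rows.
Exactly 3 pivots survive; hence the rank is 3.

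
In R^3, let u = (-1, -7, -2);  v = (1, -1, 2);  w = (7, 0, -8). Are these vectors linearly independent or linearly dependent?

Form the 3×3 matrix with these as columns; its determinant is -176.
A nonzero determinant means the columns are linearly independent.

linearly independent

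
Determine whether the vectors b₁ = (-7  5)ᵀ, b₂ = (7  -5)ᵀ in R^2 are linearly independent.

linearly dependent

The matrix [b₁|b₂] has determinant 0.
A zero determinant means the columns are linearly dependent.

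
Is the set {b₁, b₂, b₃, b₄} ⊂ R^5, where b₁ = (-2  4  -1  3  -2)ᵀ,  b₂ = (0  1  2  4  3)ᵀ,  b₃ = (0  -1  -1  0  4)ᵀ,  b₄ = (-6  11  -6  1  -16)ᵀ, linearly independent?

Place the vectors as rows of a 4×5 matrix and reduce to echelon form.
The reduction yields 3 nonzero rows, so the rank is 3.
Since rank 3 < 4, the set is linearly dependent.

linearly dependent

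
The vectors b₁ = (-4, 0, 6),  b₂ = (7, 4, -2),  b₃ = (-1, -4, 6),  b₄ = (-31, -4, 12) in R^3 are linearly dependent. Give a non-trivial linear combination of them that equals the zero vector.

Solve the homogeneous system with b₁, b₂, b₃, b₄ as columns by row-reducing the coefficient matrix.
One solution (up to scaling) is (3, -3, -2, -1).

3b₁ - 3b₂ - 2b₃ - b₄ = 0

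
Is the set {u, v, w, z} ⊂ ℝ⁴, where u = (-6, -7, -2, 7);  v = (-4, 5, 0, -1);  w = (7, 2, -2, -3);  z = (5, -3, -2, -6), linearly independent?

linearly independent

Form the 4×4 matrix with these as columns; its determinant is -1300.
A nonzero determinant means the columns are linearly independent.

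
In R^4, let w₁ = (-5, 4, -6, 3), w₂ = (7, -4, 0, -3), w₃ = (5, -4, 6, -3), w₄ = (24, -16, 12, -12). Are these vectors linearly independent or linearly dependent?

Row-reduce the matrix whose columns are w₁, w₂, w₃, w₄.
The reduction yields 2 nonzero rows, so the rank is 2.
Since rank 2 < 4, the set is linearly dependent.

linearly dependent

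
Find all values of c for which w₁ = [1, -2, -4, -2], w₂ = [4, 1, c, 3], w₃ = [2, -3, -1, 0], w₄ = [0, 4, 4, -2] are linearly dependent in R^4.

c = 41/3

The vectors are dependent exactly when the determinant of the matrix with rows w₁, w₂, w₃, w₄ vanishes.
Expanding, det = 18*c - 246.
Setting this to zero gives c = 41/3.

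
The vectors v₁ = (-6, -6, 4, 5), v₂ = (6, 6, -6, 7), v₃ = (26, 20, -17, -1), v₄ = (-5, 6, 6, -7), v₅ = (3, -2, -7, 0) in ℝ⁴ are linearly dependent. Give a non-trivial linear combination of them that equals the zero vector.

3v₁ - v₂ + v₃ + v₄ + v₅ = 0

Solve the homogeneous system with v₁, v₂, v₃, v₄, v₅ as columns by row-reducing the coefficient matrix.
One solution (up to scaling) is (3, -1, 1, 1, 1).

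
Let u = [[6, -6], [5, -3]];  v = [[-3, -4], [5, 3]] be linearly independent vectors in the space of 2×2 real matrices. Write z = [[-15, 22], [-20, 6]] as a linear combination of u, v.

z = -3u - v

Identify each element with its coordinate vector in ℝ⁴ via {E₁₁, E₁₂, E₂₁, E₂₂}.
Write z = a₁u + a₂v and equate components.
Back-substitution yields (a₁, a₂) = (-3, -1).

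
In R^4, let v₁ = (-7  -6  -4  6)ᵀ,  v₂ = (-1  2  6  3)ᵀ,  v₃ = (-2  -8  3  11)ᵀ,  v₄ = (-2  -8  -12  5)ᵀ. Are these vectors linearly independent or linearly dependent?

linearly independent

Place the vectors as rows of a 4×4 matrix and reduce to echelon form.
The reduction yields 4 nonzero rows, so the rank is 4.
Since rank = 4 (the number of vectors), the set is linearly independent.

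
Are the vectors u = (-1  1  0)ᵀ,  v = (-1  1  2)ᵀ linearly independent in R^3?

Row-reduce the matrix whose columns are u, v.
The reduction yields 2 nonzero rows, so the rank is 2.
Since rank = 2 (the number of vectors), the set is linearly independent.

linearly independent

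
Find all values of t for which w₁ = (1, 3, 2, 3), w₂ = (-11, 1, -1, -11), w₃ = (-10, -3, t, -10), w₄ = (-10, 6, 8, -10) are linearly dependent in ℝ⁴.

Place the vectors as rows of a 4×4 matrix; dependence ⇔ determinant zero.
Expanding, det = -112*t - 868.
Solving -112*t - 868 = 0 yields t = -31/4.

t = -31/4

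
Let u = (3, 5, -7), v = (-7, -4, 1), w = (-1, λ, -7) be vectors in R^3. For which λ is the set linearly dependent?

The set is linearly dependent precisely when det[u; v; w] = 0.
Expanding, det = 46*λ - 138.
This vanishes exactly when λ = 3.

λ = 3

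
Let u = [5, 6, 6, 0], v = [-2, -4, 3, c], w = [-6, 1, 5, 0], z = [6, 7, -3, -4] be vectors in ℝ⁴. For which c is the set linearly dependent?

The set is linearly dependent precisely when det[u; v; w; z] = 0.
Expanding, det = 1276 - 406*c.
This vanishes exactly when c = 22/7.

c = 22/7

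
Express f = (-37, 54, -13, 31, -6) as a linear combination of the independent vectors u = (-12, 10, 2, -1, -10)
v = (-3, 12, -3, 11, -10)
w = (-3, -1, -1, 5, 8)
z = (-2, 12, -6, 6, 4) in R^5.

f = 2u + v + 2w + 2z

Solve the system with u, v, w, z as columns and f as the right-hand side.
Back-substitution yields (c₁, …, c₄) = (2, 1, 2, 2).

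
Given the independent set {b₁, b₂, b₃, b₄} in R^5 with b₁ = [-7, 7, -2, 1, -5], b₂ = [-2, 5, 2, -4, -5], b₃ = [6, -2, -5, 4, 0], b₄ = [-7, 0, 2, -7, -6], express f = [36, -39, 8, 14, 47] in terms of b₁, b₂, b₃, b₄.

Since b₁, b₂, b₃, b₄ are independent, the coefficients expressing f are uniquely determined by a linear system.
Back-substitution yields (α₁, …, α₄) = (-4, -3, -2, -2).

f = -4b₁ - 3b₂ - 2b₃ - 2b₄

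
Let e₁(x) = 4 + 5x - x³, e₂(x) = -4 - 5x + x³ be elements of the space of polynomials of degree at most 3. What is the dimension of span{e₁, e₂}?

1

Use coordinates relative to {1, x, …, x³}.
Put the 4×2 matrix [e₁|e₂] into echelon form.
The echelon form has 1 nonzero row, so the rank is 1.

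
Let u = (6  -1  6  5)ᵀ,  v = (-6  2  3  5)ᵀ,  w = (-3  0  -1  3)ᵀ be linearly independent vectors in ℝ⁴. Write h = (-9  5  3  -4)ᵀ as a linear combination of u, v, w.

Solve the system with u, v, w as columns and h as the right-hand side.
Back-substitution yields (c₁, c₂, c₃) = (-1, 2, -3).

h = -u + 2v - 3w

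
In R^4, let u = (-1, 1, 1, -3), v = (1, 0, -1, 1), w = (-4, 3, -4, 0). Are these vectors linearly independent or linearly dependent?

linearly independent

Row-reduce the matrix whose columns are u, v, w.
The reduction yields 3 nonzero rows, so the rank is 3.
Since rank = 3 (the number of vectors), the set is linearly independent.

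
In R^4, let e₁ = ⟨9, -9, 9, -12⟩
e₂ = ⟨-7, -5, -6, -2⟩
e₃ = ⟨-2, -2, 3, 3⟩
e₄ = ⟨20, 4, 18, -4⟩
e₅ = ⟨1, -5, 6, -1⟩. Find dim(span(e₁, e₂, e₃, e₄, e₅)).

3

Row-reduce the 5×4 matrix with these as rows.
Exactly 3 pivots survive; hence the rank is 3.
(With 5 elements in a 4-dimensional space the rank is at most 4.)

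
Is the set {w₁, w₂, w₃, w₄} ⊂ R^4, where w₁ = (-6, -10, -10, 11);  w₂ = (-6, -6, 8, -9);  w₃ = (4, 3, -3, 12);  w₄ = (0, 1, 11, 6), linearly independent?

linearly independent

Place the vectors as rows of a 4×4 matrix and reduce to echelon form.
The reduction yields 4 nonzero rows, so the rank is 4.
Since rank = 4 (the number of vectors), the set is linearly independent.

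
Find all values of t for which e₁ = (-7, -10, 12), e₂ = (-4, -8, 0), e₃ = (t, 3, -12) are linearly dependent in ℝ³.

t = 7/2

The vectors are dependent exactly when the determinant of the matrix with rows e₁, e₂, e₃ vanishes.
Cofactor expansion gives det = 96*t - 336.
Setting this to zero gives t = 7/2.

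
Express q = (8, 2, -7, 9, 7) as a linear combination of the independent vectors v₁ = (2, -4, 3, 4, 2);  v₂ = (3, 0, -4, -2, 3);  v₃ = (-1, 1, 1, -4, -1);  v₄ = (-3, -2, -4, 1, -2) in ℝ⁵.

q = -v₁ + v₂ - 4v₃ - v₄

Solve the system with v₁, v₂, v₃, v₄ as columns and q as the right-hand side.
The system has the unique solution (c₁, …, c₄) = (-1, 1, -4, -1).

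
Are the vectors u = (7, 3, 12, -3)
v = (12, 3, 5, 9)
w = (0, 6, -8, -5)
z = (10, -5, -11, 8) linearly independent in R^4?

linearly independent

Form the 4×4 matrix with these as columns; its determinant is -17512.
A nonzero determinant means the columns are linearly independent.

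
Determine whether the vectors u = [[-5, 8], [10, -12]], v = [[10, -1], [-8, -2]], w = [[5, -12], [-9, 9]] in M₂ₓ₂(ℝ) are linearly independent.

linearly independent

Write each element as a coordinate vector in ℝ⁴ using {E₁₁, E₁₂, E₂₁, E₂₂}.
Row-reduce the matrix whose columns are u, v, w.
The reduction yields 3 nonzero rows, so the rank is 3.
Since rank = 3 (the number of vectors), the set is linearly independent.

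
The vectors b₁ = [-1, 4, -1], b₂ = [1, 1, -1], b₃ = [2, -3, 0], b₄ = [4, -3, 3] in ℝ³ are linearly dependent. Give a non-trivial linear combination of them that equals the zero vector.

b₁ - b₂ + b₃ = 0

Set up α₁b₁ + … + α₄b₄ = 0 and solve the homogeneous system.
The free variable yields coefficients (1, -1, 1, 0) (any nonzero multiple also works).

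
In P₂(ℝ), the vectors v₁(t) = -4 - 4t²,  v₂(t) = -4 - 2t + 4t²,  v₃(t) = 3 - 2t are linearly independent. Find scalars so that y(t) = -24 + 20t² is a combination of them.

Take coordinate vectors relative to {1, t, t²}.
Since v₁, v₂, v₃ are independent, the coefficients expressing y are uniquely determined by a linear system.
Back-substitution yields (a₁, a₂, a₃) = (-1, 4, -4).

y = -v₁ + 4v₂ - 4v₃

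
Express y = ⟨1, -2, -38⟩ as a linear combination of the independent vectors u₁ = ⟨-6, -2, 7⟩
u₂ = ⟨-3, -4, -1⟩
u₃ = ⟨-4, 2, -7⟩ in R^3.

y = -3u₁ + 3u₂ + 2u₃

Set up the augmented matrix [u₁ | u₂ | u₃ | y] and row-reduce.
Back-substitution yields (a₁, a₂, a₃) = (-3, 3, 2).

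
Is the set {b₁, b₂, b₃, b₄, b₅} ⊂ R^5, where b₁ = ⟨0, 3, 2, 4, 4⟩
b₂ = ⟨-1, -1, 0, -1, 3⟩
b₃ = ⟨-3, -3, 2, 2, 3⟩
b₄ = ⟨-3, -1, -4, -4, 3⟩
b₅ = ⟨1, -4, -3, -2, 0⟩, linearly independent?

linearly independent

Form the 5×5 matrix with these as columns; its determinant is 1038.
A nonzero determinant means the columns are linearly independent.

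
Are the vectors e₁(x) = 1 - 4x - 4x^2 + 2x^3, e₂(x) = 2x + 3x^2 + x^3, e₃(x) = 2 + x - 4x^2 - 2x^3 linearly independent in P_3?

Take coordinates with respect to the standard basis {1, x, …, x^3}.
Place the vectors as rows of a 3×4 matrix and reduce to echelon form.
The reduction yields 3 nonzero rows, so the rank is 3.
Since rank = 3 (the number of vectors), the set is linearly independent.

linearly independent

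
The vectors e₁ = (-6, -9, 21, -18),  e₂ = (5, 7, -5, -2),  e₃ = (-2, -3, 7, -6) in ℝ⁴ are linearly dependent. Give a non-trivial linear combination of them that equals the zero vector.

Row-reduce the matrix with e₁, e₂, e₃ as columns; the null space gives the coefficients.
A generator of the null space is (1, 0, -3).

e₁ - 3e₃ = 0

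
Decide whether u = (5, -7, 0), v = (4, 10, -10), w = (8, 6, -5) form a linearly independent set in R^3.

linearly independent

The matrix [u|v|w] has determinant 470.
A nonzero determinant means the columns are linearly independent.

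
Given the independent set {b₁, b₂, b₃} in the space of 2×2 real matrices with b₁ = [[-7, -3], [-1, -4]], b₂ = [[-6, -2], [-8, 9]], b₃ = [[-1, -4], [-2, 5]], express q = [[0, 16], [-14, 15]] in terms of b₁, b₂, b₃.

q = -2b₁ + 3b₂ - 4b₃

Identify each element with its coordinate vector in ℝ⁴ via {E₁₁, E₁₂, E₂₁, E₂₂}.
Since b₁, b₂, b₃ are independent, the coefficients expressing q are uniquely determined by a linear system.
Row-reducing the augmented matrix gives the unique coefficients (a₁, a₂, a₃) = (-2, 3, -4).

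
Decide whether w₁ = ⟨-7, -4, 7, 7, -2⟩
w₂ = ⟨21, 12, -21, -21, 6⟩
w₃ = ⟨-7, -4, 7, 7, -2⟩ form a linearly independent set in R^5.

Row-reduce the matrix whose columns are w₁, w₂, w₃.
The reduction yields 1 nonzero row, so the rank is 1.
Since rank 1 < 3, the set is linearly dependent.
Indeed 3w₁ + w₂ = 0.

linearly dependent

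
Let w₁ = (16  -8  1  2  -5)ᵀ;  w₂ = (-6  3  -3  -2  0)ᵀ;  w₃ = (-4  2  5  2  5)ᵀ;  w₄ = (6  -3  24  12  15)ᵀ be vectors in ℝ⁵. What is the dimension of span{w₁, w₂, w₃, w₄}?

Put the 5×4 matrix [w₁|w₂|w₃|w₄] into echelon form.
Exactly 2 pivots survive; hence the rank is 2.

2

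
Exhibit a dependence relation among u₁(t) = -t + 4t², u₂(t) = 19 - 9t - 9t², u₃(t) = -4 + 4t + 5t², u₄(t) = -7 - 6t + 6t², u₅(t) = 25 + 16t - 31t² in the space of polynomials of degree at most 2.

Pass to coordinate vectors relative to the basis {1, t, t²}.
Row-reduce the matrix with u₁, u₂, u₃, u₄, u₅ as columns; the null space gives the coefficients.
The free variable yields coefficients (3, -1, -3, -1, 0) (any nonzero multiple also works).

3u₁ - u₂ - 3u₃ - u₄ = 0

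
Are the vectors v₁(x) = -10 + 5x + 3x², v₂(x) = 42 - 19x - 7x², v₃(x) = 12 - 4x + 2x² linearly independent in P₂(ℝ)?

linearly dependent

Write each element as a coordinate vector in ℝ³ using {1, x, x²}.
Form the 3×3 matrix with these as columns; its determinant is 0.
A zero determinant means the columns are linearly dependent.
Indeed 3v₁ + v₂ - v₃ = 0.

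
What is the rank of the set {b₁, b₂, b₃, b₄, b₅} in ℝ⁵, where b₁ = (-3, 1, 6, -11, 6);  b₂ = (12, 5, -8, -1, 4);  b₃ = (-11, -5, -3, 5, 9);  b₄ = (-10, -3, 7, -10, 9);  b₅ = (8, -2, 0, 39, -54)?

Row-reduce the 5×5 matrix with these as rows.
The echelon form has 4 nonzero rows, so the rank is 4.

4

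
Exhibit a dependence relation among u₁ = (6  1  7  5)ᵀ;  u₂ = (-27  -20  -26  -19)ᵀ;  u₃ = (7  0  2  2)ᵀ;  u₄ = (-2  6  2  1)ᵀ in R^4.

Solve the homogeneous system with u₁, u₂, u₃, u₄ as columns by row-reducing the coefficient matrix.
One solution (up to scaling) is (2, 1, 3, 3).

2u₁ + u₂ + 3u₃ + 3u₄ = 0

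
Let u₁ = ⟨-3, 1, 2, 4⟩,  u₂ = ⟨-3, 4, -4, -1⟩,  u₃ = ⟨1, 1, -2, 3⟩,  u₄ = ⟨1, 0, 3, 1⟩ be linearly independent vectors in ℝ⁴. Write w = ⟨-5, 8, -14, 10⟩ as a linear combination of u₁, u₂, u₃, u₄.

Since u₁, u₂, u₃, u₄ are independent, the coefficients expressing w are uniquely determined by a linear system.
Back-substitution yields (a₁, …, a₄) = (1, 1, 3, -2).

w = u₁ + u₂ + 3u₃ - 2u₄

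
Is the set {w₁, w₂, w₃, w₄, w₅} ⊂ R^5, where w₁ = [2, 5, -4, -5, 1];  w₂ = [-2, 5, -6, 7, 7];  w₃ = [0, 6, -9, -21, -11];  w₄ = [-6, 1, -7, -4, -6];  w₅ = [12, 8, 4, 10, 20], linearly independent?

The matrix [w₁|w₂|w₃|w₄|w₅] has determinant 0.
A zero determinant means the columns are linearly dependent.
Indeed 2w₁ - w₂ - w₃ + w₄ = 0.

linearly dependent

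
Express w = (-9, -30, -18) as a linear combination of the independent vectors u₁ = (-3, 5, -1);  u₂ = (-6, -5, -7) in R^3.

w = -3u₁ + 3u₂

Solve the system with u₁, u₂ as columns and w as the right-hand side.
Back-substitution yields (c₁, c₂) = (-3, 3).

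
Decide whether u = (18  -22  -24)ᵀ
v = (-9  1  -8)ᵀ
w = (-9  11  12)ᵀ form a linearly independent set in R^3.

linearly dependent

One vector is a scalar multiple of another, so the set is dependent.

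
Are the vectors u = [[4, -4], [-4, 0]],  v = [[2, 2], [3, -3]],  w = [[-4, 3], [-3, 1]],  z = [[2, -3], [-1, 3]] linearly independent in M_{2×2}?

Take coordinates with respect to the standard basis {E₁₁, E₁₂, E₂₁, E₂₂}.
Row-reduce the matrix whose columns are u, v, w, z.
The reduction yields 4 nonzero rows, so the rank is 4.
Since rank = 4 (the number of vectors), the set is linearly independent.

linearly independent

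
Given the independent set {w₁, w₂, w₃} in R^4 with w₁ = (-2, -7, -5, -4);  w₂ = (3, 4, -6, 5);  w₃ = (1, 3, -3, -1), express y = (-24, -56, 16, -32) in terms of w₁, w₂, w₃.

Write y = c₁w₁ + … + c₃w₃ and equate components.
Row-reducing the augmented matrix gives the unique coefficients (c₁, c₂, c₃) = (4, -4, -4).

y = 4w₁ - 4w₂ - 4w₃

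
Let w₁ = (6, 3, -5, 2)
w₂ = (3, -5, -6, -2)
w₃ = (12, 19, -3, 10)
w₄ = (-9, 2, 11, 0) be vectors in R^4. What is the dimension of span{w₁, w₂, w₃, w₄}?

Form the matrix with w₁, w₂, w₃, w₄ as columns and reduce.
Exactly 2 pivots survive; hence the rank is 2.

dim = 2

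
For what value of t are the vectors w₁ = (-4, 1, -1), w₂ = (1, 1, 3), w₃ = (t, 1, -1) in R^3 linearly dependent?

Place the vectors as rows of a 3×3 matrix; dependence ⇔ determinant zero.
Cofactor expansion gives det = 4*t + 16.
Setting this to zero gives t = -4.

t = -4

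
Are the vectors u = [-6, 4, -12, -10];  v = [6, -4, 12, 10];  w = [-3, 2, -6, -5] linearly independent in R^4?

linearly dependent

One vector is a scalar multiple of another, so the set is dependent.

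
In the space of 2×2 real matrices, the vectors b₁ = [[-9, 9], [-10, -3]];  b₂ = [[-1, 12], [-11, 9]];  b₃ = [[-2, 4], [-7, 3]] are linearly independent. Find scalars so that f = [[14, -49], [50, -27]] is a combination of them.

Take coordinate vectors relative to {E₁₁, E₁₂, E₂₁, E₂₂}.
Since b₁, b₂, b₃ are independent, the coefficients expressing f are uniquely determined by a linear system.
The system has the unique solution (α₁, α₂, α₃) = (-1, -3, -1).

f = -b₁ - 3b₂ - b₃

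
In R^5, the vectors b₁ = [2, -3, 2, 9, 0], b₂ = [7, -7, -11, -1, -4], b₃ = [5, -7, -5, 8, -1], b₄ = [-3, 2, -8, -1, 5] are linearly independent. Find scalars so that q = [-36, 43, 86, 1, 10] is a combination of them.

Set up the augmented matrix [b₁ | b₂ | b₃ | b₄ | q] and row-reduce.
Back-substitution yields (a₁, …, a₄) = (3, -4, -4, -2).

q = 3b₁ - 4b₂ - 4b₃ - 2b₄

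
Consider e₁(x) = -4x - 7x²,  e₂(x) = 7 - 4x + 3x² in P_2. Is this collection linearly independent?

Write each element as a coordinate vector in ℝ³ using {1, x, x²}.
Place the vectors as rows of a 2×3 matrix and reduce to echelon form.
The reduction yields 2 nonzero rows, so the rank is 2.
Since rank = 2 (the number of vectors), the set is linearly independent.

linearly independent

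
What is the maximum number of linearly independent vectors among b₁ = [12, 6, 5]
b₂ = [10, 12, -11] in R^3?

2

Apply Gaussian elimination to the matrix whose rows are b₁, b₂.
Exactly 2 pivots survive; hence the rank is 2.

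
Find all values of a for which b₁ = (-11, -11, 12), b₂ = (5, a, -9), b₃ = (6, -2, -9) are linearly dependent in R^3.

a = -59/9

Dependence holds iff the 3×3 matrix [b₁ b₂ b₃] is singular.
Cofactor expansion gives det = 27*a + 177.
This vanishes exactly when a = -59/9.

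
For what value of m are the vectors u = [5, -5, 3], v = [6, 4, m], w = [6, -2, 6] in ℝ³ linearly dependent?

Place the vectors as rows of a 3×3 matrix; dependence ⇔ determinant zero.
Cofactor expansion gives det = 192 - 20*m.
Setting this to zero gives m = 48/5.

m = 48/5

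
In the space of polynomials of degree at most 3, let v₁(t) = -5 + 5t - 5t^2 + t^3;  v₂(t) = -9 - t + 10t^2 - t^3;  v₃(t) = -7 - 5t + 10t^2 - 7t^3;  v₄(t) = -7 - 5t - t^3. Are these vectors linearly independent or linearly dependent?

Write each element as a coordinate vector in ℝ⁴ using {1, t, …, t^3}.
Row-reduce the matrix whose columns are v₁, v₂, v₃, v₄.
The reduction yields 4 nonzero rows, so the rank is 4.
Since rank = 4 (the number of vectors), the set is linearly independent.

linearly independent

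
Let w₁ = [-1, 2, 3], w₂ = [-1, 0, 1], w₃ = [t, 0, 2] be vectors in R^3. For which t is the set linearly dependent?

t = -2

Dependence holds iff the 3×3 matrix [w₁ w₂ w₃] is singular.
Cofactor expansion gives det = 2*t + 4.
This vanishes exactly when t = -2.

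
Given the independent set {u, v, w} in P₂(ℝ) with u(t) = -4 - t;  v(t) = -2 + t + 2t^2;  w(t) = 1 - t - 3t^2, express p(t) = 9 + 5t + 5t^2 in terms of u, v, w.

Identify each element with its coordinate vector in ℝ³ via {1, t, t^2}.
Set up the augmented matrix [u | v | w | p] and row-reduce.
Row-reducing the augmented matrix gives the unique coefficients (α₁, α₂, α₃) = (-3, 1, -1).

p = -3u + v - w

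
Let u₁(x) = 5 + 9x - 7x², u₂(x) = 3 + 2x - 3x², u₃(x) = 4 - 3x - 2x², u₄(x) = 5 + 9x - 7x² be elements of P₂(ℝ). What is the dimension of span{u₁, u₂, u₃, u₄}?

Represent each element by its coordinate vector in ℝ³.
Apply Gaussian elimination to the matrix whose rows are u₁, u₂, u₃, u₄.
There are 2 pivot columns, so rank = 2.
(With 4 elements in a 3-dimensional space the rank is at most 3.)

2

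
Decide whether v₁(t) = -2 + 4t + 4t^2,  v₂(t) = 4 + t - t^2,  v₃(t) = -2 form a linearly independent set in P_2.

linearly independent

Take coordinates with respect to the standard basis {1, t, t^2}.
Form the 3×3 matrix with these as columns; its determinant is 16.
A nonzero determinant means the columns are linearly independent.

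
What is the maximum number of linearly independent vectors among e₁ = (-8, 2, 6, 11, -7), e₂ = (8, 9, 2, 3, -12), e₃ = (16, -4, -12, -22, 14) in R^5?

Apply Gaussian elimination to the matrix whose rows are e₁, e₂, e₃.
There are 2 pivot columns, so rank = 2.

2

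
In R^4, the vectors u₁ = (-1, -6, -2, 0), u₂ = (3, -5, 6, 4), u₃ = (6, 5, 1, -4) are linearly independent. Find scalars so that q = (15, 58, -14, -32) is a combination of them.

Write q = c₁u₁ + … + c₃u₃ and equate components.
Row-reducing the augmented matrix gives the unique coefficients (c₁, c₂, c₃) = (-3, -4, 4).

q = -3u₁ - 4u₂ + 4u₃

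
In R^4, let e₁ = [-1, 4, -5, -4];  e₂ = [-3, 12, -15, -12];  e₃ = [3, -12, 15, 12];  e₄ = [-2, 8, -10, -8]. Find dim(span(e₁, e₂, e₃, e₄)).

1

Apply Gaussian elimination to the matrix whose rows are e₁, e₂, e₃, e₄.
The echelon form has 1 nonzero row, so the rank is 1.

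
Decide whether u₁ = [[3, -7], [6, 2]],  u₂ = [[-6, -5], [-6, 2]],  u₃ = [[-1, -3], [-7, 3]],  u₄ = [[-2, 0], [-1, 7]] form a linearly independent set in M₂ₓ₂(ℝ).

linearly independent

Take coordinates with respect to the standard basis {E₁₁, E₁₂, E₂₁, E₂₂}.
Row-reduce the matrix whose columns are u₁, u₂, u₃, u₄.
The reduction yields 4 nonzero rows, so the rank is 4.
Since rank = 4 (the number of vectors), the set is linearly independent.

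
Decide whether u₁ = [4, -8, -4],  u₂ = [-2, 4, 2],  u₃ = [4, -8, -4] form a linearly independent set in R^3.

One vector is a scalar multiple of another, so the set is dependent.

linearly dependent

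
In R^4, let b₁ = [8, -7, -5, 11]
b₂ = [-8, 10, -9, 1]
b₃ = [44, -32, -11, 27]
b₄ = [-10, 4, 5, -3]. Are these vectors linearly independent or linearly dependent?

linearly dependent

Row-reduce the matrix whose columns are b₁, b₂, b₃, b₄.
The reduction yields 3 nonzero rows, so the rank is 3.
Since rank 3 < 4, the set is linearly dependent.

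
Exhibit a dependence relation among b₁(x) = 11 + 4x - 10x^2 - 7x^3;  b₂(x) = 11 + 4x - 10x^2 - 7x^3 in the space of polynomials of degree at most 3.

b₁ - b₂ = 0

Pass to coordinate vectors relative to the basis {1, x, …, x^3}.
Row-reduce the matrix with b₁, b₂ as columns; the null space gives the coefficients.
One solution (up to scaling) is (1, -1).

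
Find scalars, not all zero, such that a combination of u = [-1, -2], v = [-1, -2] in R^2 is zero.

u - v = 0

Row-reduce the matrix with u, v as columns; the null space gives the coefficients.
A generator of the null space is (1, -1).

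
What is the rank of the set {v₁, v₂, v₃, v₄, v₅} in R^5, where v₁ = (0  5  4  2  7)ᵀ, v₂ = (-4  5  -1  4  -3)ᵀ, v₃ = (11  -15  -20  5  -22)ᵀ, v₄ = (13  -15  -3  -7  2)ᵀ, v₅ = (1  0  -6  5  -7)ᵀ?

3

Row-reduce the 5×5 matrix with these as rows.
The echelon form has 3 nonzero rows, so the rank is 3.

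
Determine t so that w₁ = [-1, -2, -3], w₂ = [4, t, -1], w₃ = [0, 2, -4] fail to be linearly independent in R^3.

The set is linearly dependent precisely when det[w₁; w₂; w₃] = 0.
The determinant works out to 4*t - 58.
Setting this to zero gives t = 29/2.

t = 29/2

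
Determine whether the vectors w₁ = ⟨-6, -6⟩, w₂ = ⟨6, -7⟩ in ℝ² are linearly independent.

linearly independent

Row-reduce the matrix whose columns are w₁, w₂.
The reduction yields 2 nonzero rows, so the rank is 2.
Since rank = 2 (the number of vectors), the set is linearly independent.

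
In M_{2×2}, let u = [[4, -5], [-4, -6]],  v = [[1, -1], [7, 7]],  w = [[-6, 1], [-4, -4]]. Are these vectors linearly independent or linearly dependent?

Write each element as a coordinate vector in ℝ⁴ using {E₁₁, E₁₂, E₂₁, E₂₂}.
Place the vectors as rows of a 3×4 matrix and reduce to echelon form.
The reduction yields 3 nonzero rows, so the rank is 3.
Since rank = 3 (the number of vectors), the set is linearly independent.

linearly independent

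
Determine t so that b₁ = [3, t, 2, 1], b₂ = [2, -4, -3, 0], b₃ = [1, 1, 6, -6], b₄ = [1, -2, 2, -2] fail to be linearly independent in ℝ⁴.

Place the vectors as rows of a 4×4 matrix; dependence ⇔ determinant zero.
Cofactor expansion gives det = -12*t - 171.
This vanishes exactly when t = -57/4.

t = -57/4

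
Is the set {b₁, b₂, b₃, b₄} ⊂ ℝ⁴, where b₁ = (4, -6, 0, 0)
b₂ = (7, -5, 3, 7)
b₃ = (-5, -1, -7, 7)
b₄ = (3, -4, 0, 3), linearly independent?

linearly independent

The matrix [b₁|b₂|b₃|b₄] has determinant -16.
A nonzero determinant means the columns are linearly independent.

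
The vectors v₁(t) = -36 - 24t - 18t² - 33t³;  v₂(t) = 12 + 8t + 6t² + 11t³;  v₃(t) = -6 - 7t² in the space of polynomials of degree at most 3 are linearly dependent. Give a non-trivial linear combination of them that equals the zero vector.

Take coordinates with respect to {1, t, …, t³}.
Solve the homogeneous system with v₁, v₂, v₃ as columns by row-reducing the coefficient matrix.
The free variable yields coefficients (1, 3, 0) (any nonzero multiple also works).

v₁ + 3v₂ = 0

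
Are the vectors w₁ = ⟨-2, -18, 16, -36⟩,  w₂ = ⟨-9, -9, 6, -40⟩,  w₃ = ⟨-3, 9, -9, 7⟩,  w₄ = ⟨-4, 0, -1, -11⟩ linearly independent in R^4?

linearly dependent

The matrix [w₁|w₂|w₃|w₄] has determinant 0.
A zero determinant means the columns are linearly dependent.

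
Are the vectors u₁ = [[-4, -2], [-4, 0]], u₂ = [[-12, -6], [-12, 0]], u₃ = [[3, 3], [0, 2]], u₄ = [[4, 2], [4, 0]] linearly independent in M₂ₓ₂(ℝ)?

Take coordinates with respect to the standard basis {E₁₁, E₁₂, E₂₁, E₂₂}.
One vector is a scalar multiple of another, so the set is dependent.

linearly dependent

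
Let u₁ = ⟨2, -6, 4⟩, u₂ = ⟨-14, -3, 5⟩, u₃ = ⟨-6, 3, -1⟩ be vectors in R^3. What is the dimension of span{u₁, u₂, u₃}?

Put the 3×3 matrix [u₁|u₂|u₃] into echelon form.
Reduction leaves 2 leading entries, giving rank 2.

2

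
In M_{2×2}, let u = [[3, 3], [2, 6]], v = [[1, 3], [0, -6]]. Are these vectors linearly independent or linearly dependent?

Write each element as a coordinate vector in ℝ⁴ using {E₁₁, E₁₂, E₂₁, E₂₂}.
Row-reduce the matrix whose columns are u, v.
The reduction yields 2 nonzero rows, so the rank is 2.
Since rank = 2 (the number of vectors), the set is linearly independent.

linearly independent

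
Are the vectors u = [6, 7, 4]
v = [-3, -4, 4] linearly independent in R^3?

linearly independent

Row-reduce the matrix whose columns are u, v.
The reduction yields 2 nonzero rows, so the rank is 2.
Since rank = 2 (the number of vectors), the set is linearly independent.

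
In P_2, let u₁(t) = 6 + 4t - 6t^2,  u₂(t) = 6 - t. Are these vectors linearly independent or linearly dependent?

Take coordinates with respect to the standard basis {1, t, t^2}.
Place the vectors as rows of a 2×3 matrix and reduce to echelon form.
The reduction yields 2 nonzero rows, so the rank is 2.
Since rank = 2 (the number of vectors), the set is linearly independent.

linearly independent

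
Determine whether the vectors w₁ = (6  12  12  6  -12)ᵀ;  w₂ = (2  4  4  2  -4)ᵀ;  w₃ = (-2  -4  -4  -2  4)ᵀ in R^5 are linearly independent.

Place the vectors as rows of a 3×5 matrix and reduce to echelon form.
The reduction yields 1 nonzero row, so the rank is 1.
Since rank 1 < 3, the set is linearly dependent.

linearly dependent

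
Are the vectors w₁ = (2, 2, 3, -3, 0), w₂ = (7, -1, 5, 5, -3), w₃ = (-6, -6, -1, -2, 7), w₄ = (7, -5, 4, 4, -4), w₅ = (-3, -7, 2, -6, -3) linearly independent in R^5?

linearly independent

The matrix [w₁|w₂|w₃|w₄|w₅] has determinant -7060.
A nonzero determinant means the columns are linearly independent.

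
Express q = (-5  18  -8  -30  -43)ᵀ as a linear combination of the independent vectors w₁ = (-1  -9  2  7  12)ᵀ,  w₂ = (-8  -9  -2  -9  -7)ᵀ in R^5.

Solve the system with w₁, w₂ as columns and q as the right-hand side.
Back-substitution yields (c₁, c₂) = (-3, 1).

q = -3w₁ + w₂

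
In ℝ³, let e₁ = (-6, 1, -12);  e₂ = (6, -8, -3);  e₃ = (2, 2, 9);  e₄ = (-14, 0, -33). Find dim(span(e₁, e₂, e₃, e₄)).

2

Put the 3×4 matrix [e₁|e₂|e₃|e₄] into echelon form.
Exactly 2 pivots survive; hence the rank is 2.
(With 4 elements in a 3-dimensional space the rank is at most 3.)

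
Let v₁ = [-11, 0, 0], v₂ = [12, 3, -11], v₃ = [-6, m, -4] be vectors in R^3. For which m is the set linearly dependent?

m = 12/11

Place the vectors as rows of a 3×3 matrix; dependence ⇔ determinant zero.
The determinant works out to 132 - 121*m.
This vanishes exactly when m = 12/11.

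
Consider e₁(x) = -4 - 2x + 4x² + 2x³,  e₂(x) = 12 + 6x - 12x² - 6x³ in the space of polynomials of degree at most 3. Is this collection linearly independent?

Take coordinates with respect to the standard basis {1, x, …, x³}.
Place the vectors as rows of a 2×4 matrix and reduce to echelon form.
The reduction yields 1 nonzero row, so the rank is 1.
Since rank 1 < 2, the set is linearly dependent.
Indeed 3e₁ + e₂ = 0.

linearly dependent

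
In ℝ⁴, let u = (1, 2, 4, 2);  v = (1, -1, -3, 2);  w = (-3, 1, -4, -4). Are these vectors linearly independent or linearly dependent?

linearly independent

Row-reduce the matrix whose columns are u, v, w.
The reduction yields 3 nonzero rows, so the rank is 3.
Since rank = 3 (the number of vectors), the set is linearly independent.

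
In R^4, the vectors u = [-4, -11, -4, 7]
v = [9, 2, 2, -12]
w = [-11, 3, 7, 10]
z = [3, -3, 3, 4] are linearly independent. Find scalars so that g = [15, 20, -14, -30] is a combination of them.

g = -2u - v - 2w - 2z

Since u, v, w, z are independent, the coefficients expressing g are uniquely determined by a linear system.
Row-reducing the augmented matrix gives the unique coefficients (α₁, …, α₄) = (-2, -1, -2, -2).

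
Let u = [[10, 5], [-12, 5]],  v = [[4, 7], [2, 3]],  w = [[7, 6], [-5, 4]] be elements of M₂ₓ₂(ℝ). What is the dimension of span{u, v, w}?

Use coordinates relative to {E₁₁, E₁₂, E₂₁, E₂₂}.
Put the 4×3 matrix [u|v|w] into echelon form.
Reduction leaves 2 leading entries, giving rank 2.

2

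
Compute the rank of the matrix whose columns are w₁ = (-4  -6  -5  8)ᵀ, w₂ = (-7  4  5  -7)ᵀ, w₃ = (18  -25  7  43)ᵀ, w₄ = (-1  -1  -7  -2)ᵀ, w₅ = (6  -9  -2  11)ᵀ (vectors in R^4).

rank 4

Row-reduce the 5×4 matrix with these as rows.
Exactly 4 pivots survive; hence the rank is 4.
(With 5 elements in a 4-dimensional space the rank is at most 4.)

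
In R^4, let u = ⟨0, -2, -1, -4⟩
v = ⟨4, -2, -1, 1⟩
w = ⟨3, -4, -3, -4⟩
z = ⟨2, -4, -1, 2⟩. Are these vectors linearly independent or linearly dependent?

Form the 4×4 matrix with these as columns; its determinant is -62.
A nonzero determinant means the columns are linearly independent.

linearly independent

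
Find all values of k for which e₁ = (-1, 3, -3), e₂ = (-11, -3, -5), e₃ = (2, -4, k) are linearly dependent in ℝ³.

The vectors are dependent exactly when the determinant of the matrix with rows e₁, e₂, e₃ vanishes.
Expanding, det = 36*k - 160.
Setting this to zero gives k = 40/9.

k = 40/9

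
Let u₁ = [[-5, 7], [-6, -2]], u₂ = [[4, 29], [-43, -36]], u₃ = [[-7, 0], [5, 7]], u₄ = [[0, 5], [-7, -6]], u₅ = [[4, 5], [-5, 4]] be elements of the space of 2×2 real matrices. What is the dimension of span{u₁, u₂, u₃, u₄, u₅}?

dim = 4

Represent each element by its coordinate vector in ℝ⁴.
Apply Gaussian elimination to the matrix whose rows are u₁, u₂, u₃, u₄, u₅.
Exactly 4 pivots survive; hence the rank is 4.
(With 5 elements in a 4-dimensional space the rank is at most 4.)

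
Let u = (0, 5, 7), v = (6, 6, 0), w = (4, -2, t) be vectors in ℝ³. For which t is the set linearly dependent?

t = -42/5

Dependence holds iff the 3×3 matrix [u v w] is singular.
Cofactor expansion gives det = -30*t - 252.
Solving -30*t - 252 = 0 yields t = -42/5.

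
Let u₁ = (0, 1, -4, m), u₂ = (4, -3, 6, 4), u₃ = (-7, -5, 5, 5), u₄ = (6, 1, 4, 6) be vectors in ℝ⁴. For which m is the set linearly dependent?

m = -6

The vectors are dependent exactly when the determinant of the matrix with rows u₁, u₂, u₃, u₄ vanishes.
Cofactor expansion gives det = 136*m + 816.
Solving 136*m + 816 = 0 yields m = -6.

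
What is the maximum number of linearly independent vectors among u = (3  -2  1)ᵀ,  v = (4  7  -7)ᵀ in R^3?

Form the matrix with u, v as columns and reduce.
There are 2 pivot columns, so rank = 2.

2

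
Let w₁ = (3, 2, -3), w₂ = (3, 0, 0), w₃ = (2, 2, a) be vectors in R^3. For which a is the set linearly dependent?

The set is linearly dependent precisely when det[w₁; w₂; w₃] = 0.
Cofactor expansion gives det = -6*a - 18.
Setting this to zero gives a = -3.

a = -3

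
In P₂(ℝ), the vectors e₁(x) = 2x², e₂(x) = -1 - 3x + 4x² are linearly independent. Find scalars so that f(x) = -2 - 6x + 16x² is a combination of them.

Work in coordinates with respect to the standard basis {1, x, x²}.
Write f = a₁e₁ + a₂e₂ and equate components.
The system has the unique solution (a₁, a₂) = (4, 2).

f = 4e₁ + 2e₂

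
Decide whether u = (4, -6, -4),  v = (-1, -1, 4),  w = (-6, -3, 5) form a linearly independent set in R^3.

Place the vectors as rows of a 3×3 matrix and reduce to echelon form.
The reduction yields 3 nonzero rows, so the rank is 3.
Since rank = 3 (the number of vectors), the set is linearly independent.

linearly independent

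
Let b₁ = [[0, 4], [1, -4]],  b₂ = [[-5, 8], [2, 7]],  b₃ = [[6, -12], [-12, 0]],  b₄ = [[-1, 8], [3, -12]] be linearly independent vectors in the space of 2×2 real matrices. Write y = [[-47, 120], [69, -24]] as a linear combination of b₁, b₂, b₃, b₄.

Take coordinate vectors relative to {E₁₁, E₁₂, E₂₁, E₂₂}.
Set up the augmented matrix [b₁ | b₂ | b₃ | b₄ | y] and row-reduce.
Row-reducing the augmented matrix gives the unique coefficients (α₁, …, α₄) = (4, 4, -4, 3).

y = 4b₁ + 4b₂ - 4b₃ + 3b₄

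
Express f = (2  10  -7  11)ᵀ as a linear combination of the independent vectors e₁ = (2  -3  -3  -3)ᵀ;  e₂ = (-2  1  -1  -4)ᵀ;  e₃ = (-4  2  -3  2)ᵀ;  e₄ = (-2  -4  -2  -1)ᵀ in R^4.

f = 2e₁ - 2e₂ + 3e₃ - 3e₄

Solve the system with e₁, e₂, e₃, e₄ as columns and f as the right-hand side.
Back-substitution yields (α₁, …, α₄) = (2, -2, 3, -3).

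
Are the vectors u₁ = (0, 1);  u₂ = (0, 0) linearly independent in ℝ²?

One of the vectors is the zero vector, so the set is linearly dependent.

linearly dependent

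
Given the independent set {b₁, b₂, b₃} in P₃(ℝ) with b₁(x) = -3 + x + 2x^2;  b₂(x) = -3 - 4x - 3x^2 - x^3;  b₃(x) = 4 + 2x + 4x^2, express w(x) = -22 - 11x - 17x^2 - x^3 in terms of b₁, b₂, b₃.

Identify each element with its coordinate vector in ℝ⁴ via {1, x, …, x^3}.
Set up the augmented matrix [b₁ | b₂ | b₃ | w] and row-reduce.
The system has the unique solution (c₁, c₂, c₃) = (1, 1, -4).

w = b₁ + b₂ - 4b₃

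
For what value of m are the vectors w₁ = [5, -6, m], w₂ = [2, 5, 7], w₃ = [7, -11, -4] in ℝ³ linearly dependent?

Place the vectors as rows of a 3×3 matrix; dependence ⇔ determinant zero.
Expanding, det = -57*m - 57.
Setting this to zero gives m = -1.

m = -1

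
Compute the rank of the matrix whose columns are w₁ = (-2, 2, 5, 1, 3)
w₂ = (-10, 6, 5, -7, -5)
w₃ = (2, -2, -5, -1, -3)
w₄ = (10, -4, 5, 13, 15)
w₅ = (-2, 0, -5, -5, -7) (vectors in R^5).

rank 2

Row-reduce the 5×5 matrix with these as rows.
Reduction leaves 2 leading entries, giving rank 2.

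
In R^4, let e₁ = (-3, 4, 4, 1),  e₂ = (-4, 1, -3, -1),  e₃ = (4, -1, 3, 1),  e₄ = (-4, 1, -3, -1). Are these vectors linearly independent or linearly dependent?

linearly dependent

Two of the vectors are equal, giving an immediate dependence.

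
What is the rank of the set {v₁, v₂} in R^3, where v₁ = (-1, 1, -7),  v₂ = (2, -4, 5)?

Form the matrix with v₁, v₂ as columns and reduce.
Exactly 2 pivots survive; hence the rank is 2.

rank 2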